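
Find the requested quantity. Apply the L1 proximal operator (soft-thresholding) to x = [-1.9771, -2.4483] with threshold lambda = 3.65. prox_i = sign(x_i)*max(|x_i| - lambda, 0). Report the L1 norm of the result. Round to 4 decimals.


Soft-thresholding with lambda = 3.65:
prox(-1.9771) = sign(-1.9771)*max(|-1.9771| - 3.65, 0) = 0.0
prox(-2.4483) = sign(-2.4483)*max(|-2.4483| - 3.65, 0) = 0.0
prox(x) = [0.0, 0.0]
||prox(x)||_1 = 0.0 + 0.0 = 0.0


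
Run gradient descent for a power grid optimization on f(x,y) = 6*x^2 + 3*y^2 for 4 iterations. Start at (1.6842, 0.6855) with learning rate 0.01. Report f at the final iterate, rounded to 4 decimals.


Gradient descent on f(x,y) = 6*x^2 + 3*y^2.
Starting point: (1.6842, 0.6855), alpha = 0.01
Step 1: grad_x = 2*6*1.6842 = 20.2104, grad_y = 2*3*0.6855 = 4.113
  x_1 = 1.6842 - 0.01*20.2104 = 1.4821
  y_1 = 0.6855 - 0.01*4.113 = 0.6444
Step 2: grad_x = 2*6*1.4821 = 17.7852, grad_y = 2*3*0.6444 = 3.8662
  x_2 = 1.4821 - 0.01*17.7852 = 1.3042
  y_2 = 0.6444 - 0.01*3.8662 = 0.6057
Step 3: grad_x = 2*6*1.3042 = 15.6509, grad_y = 2*3*0.6057 = 3.6342
  x_3 = 1.3042 - 0.01*15.6509 = 1.1477
  y_3 = 0.6057 - 0.01*3.6342 = 0.5694
Step 4: grad_x = 2*6*1.1477 = 13.7728, grad_y = 2*3*0.5694 = 3.4162
  x_4 = 1.1477 - 0.01*13.7728 = 1.01
  y_4 = 0.5694 - 0.01*3.4162 = 0.5352
f(1.01, 0.5352) = 6*1.01^2 + 3*0.5352^2 = 6.98


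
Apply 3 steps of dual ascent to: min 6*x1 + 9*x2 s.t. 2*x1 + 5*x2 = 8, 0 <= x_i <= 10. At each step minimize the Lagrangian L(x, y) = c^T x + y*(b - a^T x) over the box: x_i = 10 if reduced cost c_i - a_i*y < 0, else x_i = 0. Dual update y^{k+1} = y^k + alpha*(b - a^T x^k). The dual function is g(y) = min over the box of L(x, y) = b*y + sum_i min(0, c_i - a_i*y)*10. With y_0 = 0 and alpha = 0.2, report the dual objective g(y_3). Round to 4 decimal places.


Dual ascent for LP: min 6*x1 + 9*x2, 2*x1 + 5*x2 = 8, 0 <= x_i <= 10
Step 1: y^k = 0.0, reduced costs: (6.0, 9.0)
  x^k = (0.0, 0.0), subgradient = b - a^T x = 8.0
  y^{k+1} = 0.0 + 0.2*8.0 = 1.6
Step 2: y^k = 1.6, reduced costs: (2.8, 1.0)
  x^k = (0.0, 0.0), subgradient = b - a^T x = 8.0
  y^{k+1} = 1.6 + 0.2*8.0 = 3.2
Step 3: y^k = 3.2, reduced costs: (-0.4, -7.0)
  x^k = (10.0, 10.0), subgradient = b - a^T x = -62.0
  y^{k+1} = 3.2 + 0.2*-62.0 = -9.2
Dual objective at y_3 = -9.2: reduced costs (24.4, 55.0), box minimizer x = (0.0, 0.0)
g(y_3) = b*y + (c1 - a1*y)*x1 + (c2 - a2*y)*x2 = 8*(-9.2) + 24.4*0.0 + 55.0*0.0 = -73.6 + 0.0 + 0.0 = -73.6


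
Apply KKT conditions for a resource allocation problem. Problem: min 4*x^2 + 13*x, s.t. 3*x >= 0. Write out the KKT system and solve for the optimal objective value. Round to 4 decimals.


Step 1: Try lambda = 0 (constraint inactive).
x_unc = -13/(2*4) = -1.625
Check: 3*-1.625 = -4.875 < 0 -- violated!
Step 2: Constraint must be active: 3*x = 0
x* = 0/3 = 0.0
lambda = (2*4*0.0 + 13)/3 = 4.3333
Step 3: Compute optimal value.
f(x*) = 4*0.0^2 + 13*0.0 = 0.0


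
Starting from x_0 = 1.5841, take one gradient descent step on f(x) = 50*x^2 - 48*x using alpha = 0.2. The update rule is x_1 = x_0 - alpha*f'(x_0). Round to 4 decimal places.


We compute the gradient at x_0 and apply the update.
f'(x) = 100*x - 48
f'(1.5841) = 100*1.5841 - 48 = 110.41
x_1 = 1.5841 - 0.2*110.41 = -20.4979


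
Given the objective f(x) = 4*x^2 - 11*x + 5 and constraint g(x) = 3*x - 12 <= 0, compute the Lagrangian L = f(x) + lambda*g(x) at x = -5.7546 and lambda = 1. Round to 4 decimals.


Step 1: Evaluate f(x).
f(-5.7546) = 4*(-5.7546)^2 - 11*(-5.7546) + 5 = 200.7623
Step 2: Evaluate g(x).
g(-5.7546) = 3*-5.7546 - 12 = -29.2638
Step 3: Compute Lagrangian.
L = 200.7623 + 1*-29.2638 = 171.4985


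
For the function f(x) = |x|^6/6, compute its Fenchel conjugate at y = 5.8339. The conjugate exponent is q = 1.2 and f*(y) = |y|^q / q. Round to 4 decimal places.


The conjugate exponent q satisfies 1/p + 1/q = 1.
p = 6, so q = 6/(6 - 1) = 1.2
|y|^q = 5.8339^1.2 = 8.3014
f*(5.8339) = 8.3014 / 1.2 = 6.9178


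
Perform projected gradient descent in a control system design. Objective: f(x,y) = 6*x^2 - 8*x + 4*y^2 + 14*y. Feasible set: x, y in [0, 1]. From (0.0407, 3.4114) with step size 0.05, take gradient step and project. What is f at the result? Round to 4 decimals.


Step 1: Compute gradient at (0.0407, 3.4114).
grad_x = 2*6*0.0407 - 8 = -7.5116
grad_y = 2*4*3.4114 + 14 = 41.2912
Step 2: Gradient step.
x_raw = 0.0407 - 0.05*-7.5116 = 0.4163
y_raw = 3.4114 - 0.05*41.2912 = 1.3468
Step 3: Project onto [0, 1].
x_proj = clip(0.4163) = 0.4163
y_proj = clip(1.3468) = 1.0
Step 4: Evaluate f.
f(0.4163, 1.0) = 15.7095


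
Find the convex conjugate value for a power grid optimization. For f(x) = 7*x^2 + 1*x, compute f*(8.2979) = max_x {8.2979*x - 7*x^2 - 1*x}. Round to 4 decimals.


f*(y) = sup_x {y*x - a*x^2 - b*x} = sup_x {(y-b)*x - a*x^2}
FOC: (y - b) - 2a*x = 0 => x* = (y - b)/(2a)
x* = (8.2979 - 1)/(2*7) = 0.5213
f*(8.2979) = (y-b)^2/(4a) = (8.2979 - 1)^2/(4*7)
= 53.2593/28 = 1.9021


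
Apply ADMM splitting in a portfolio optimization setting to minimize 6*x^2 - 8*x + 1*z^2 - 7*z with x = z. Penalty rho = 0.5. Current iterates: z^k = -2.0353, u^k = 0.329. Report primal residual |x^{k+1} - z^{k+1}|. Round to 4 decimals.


ADMM iteration with rho = 0.5, z^k = -2.0353, u^k = 0.329
Step 1: x-update.
Minimize 6*x^2 - 8*x + (0.5/2)*(x + 2.0353 + 0.329)^2
FOC: (2*6 + 0.5)*x = 8 + 0.5*(-2.0353 - 0.329)
x^{k+1} = 0.5454
Step 2: z-update.
Minimize 1*z^2 - 7*z + (0.5/2)*(0.5454 - z + 0.329)^2
FOC: (2*1 + 0.5)*z = 7 + 0.5*(0.5454 + 0.329)
z^{k+1} = 2.9749
Step 3: u-update.
u^{k+1} = 0.329 + 0.5454 - 2.9749 = -2.1005
Step 4: Primal residual = |0.5454 - 2.9749| = 2.4295


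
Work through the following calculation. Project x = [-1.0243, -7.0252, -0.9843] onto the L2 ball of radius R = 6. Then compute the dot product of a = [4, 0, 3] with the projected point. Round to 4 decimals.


Step 1: Compute ||x|| (intermediates to 6 decimals).
||x|| = sqrt((-1.0243)^2 + (-7.0252)^2 + (-0.9843)^2) = 7.167389
Step 2: Project.
Since ||x|| > R, scale = R/||x|| = 6/7.167389 = 0.837125, proj(x) = scale * x
proj(x) = [-0.857467, -5.880971, -0.823982]
Step 3: Dot product.
a^T * proj(x) = 4*(-0.857467) + 0*(-5.880971) + 3*(-0.823982) = -5.9018


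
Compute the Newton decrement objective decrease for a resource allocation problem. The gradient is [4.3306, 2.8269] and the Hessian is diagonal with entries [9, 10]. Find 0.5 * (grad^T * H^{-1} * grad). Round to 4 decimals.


Step 1: H is diagonal, so H^(-1) * g = [0.4812, 0.2827].
Step 2: g^T H^(-1) g = sum_i g_i^2 / H_ii
  = (4.3306)^2/9 + (2.8269)^2/10
  = 2.0838 + 0.7991 = 2.8829
Step 3: Objective decrease = 0.5 * g^T H^(-1) g = 1.4415


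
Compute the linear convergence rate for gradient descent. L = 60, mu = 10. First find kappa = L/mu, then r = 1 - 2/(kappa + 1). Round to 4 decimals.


Step 1: Compute the condition number.
kappa = L/mu = 60/10 = 6.0
Step 2: Compute the convergence rate.
r = 1 - 2/(kappa + 1) = 1 - 2*mu/(L + mu) = (L - mu)/(L + mu) = 50/70 = 0.7143


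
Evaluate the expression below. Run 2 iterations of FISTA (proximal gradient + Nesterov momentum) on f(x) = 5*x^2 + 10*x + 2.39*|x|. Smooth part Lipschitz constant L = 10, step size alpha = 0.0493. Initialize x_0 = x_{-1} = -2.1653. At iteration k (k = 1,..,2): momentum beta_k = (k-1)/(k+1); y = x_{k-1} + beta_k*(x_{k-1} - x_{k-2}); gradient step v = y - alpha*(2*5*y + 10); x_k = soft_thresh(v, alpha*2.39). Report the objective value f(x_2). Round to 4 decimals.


FISTA on f(x) = 5*x^2 + 10*x + 2.39*|x|
L = 10, alpha = 0.0493
Iteration 1: beta = 0.0, y = -2.1653 + 0.0*(-2.1653 + 2.1653) = -2.1653
  grad(y) = -11.653, v = y - alpha*grad = -1.5908
  prox(v) = soft_thresh(-1.5908, 0.1178) = -1.473
Iteration 2: beta = 0.3333, y = -1.473 + 0.3333*(-1.473 + 2.1653) = -1.2422
  grad(y) = -2.4221, v = y - alpha*grad = -1.1228
  prox(v) = soft_thresh(-1.1228, 0.1178) = -1.005
f(x_2) = 5*(-1.005)^2 + 10*(-1.005) + 2.39*|-1.005| = -2.598


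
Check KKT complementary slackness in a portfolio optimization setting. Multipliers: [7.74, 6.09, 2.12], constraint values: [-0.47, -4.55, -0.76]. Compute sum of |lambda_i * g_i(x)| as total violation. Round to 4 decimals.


KKT complementary slackness check:
lambda_1 * g_1 = 7.74 * -0.47 = -3.6378
lambda_2 * g_2 = 6.09 * -4.55 = -27.7095
lambda_3 * g_3 = 2.12 * -0.76 = -1.6112
Total violation = 3.6378 + 27.7095 + 1.6112 = 32.9585


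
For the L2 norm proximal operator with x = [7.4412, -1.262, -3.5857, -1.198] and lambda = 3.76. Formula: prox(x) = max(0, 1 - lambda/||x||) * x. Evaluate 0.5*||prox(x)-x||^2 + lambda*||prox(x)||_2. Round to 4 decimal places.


Step 1: Compute ||x||.
||x|| = 8.4414
Step 2: Compute scaling factor.
scale = max(0, 1 - 3.76/8.4414) = 0.5546
Step 3: prox(x) = [4.1267, -0.6999, -1.9885, -0.6644]
||prox(x)|| = 4.6814
Step 4: Proximal objective.
0.5*||prox-x||^2 = 7.0688
lambda*||prox|| = 17.6021
Total = 24.6707


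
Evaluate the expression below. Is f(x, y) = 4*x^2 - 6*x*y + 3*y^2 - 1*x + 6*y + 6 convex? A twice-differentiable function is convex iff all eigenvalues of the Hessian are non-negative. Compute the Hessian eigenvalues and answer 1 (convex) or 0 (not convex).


The Hessian of f(x,y) = 4*x^2 - 6*x*y + 3*y^2 - 1*x + 6*y + 6 is:
H = [[8, -6], [-6, 6]]
Trace = 8 + 6 = 14
Determinant = 8*6 - (-6)^2 = 12
Discriminant = (14)^2 - 4*12 = 148.0
Eigenvalues: lambda_1 = 0.9172, lambda_2 = 13.0828
The function is convex.

1


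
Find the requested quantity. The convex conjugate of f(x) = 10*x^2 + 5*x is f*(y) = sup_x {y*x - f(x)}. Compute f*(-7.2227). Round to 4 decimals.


f*(y) = sup_x {y*x - a*x^2 - b*x} = sup_x {(y-b)*x - a*x^2}
FOC: (y - b) - 2a*x = 0 => x* = (y - b)/(2a)
x* = (-7.2227 - 5)/(2*10) = -0.6111
f*(-7.2227) = (y-b)^2/(4a) = (-7.2227 - 5)^2/(4*10)
= 149.3944/40 = 3.7349


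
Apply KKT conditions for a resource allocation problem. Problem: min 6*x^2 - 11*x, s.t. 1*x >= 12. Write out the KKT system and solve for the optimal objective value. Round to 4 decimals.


Step 1: Try lambda = 0 (constraint inactive).
x_unc = 11/(2*6) = 0.9167
Check: 1*0.9167 = 0.9167 < 12 -- violated!
Step 2: Constraint must be active: 1*x = 12
x* = 12/1 = 12.0
lambda = (2*6*12.0 - 11)/1 = 133.0
Step 3: Compute optimal value.
f(x*) = 6*12.0^2 - 11*12.0 = 732.0


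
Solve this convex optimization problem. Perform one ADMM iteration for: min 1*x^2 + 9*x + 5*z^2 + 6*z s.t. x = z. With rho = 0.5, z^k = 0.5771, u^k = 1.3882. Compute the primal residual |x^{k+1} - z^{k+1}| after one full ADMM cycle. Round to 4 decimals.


ADMM iteration with rho = 0.5, z^k = 0.5771, u^k = 1.3882
Step 1: x-update.
Minimize 1*x^2 + 9*x + (0.5/2)*(x - 0.5771 + 1.3882)^2
FOC: (2*1 + 0.5)*x = -9 + 0.5*(0.5771 - 1.3882)
x^{k+1} = -3.7622
Step 2: z-update.
Minimize 5*z^2 + 6*z + (0.5/2)*(-3.7622 - z + 1.3882)^2
FOC: (2*5 + 0.5)*z = -6 + 0.5*(-3.7622 + 1.3882)
z^{k+1} = -0.6845
Step 3: u-update.
u^{k+1} = 1.3882 - 3.7622 + 0.6845 = -1.6895
Step 4: Primal residual = |-3.7622 + 0.6845| = 3.0777


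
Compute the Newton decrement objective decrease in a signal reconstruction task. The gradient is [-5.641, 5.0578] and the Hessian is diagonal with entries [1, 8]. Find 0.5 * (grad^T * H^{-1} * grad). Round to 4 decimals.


Step 1: H is diagonal, so H^(-1) * g = [-5.641, 0.6322].
Step 2: g^T H^(-1) g = sum_i g_i^2 / H_ii
  = (-5.641)^2/1 + (5.0578)^2/8
  = 31.8209 + 3.1977 = 35.0185
Step 3: Objective decrease = 0.5 * g^T H^(-1) g = 17.5093


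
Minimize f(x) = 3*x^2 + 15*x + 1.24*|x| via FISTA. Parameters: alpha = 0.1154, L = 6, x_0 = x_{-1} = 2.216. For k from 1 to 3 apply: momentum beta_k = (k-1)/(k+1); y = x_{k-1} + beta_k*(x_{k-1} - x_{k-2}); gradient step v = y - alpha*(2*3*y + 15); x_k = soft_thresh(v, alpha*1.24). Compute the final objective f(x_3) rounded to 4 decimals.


FISTA on f(x) = 3*x^2 + 15*x + 1.24*|x|
L = 6, alpha = 0.1154
Iteration 1: beta = 0.0, y = 2.216 + 0.0*(2.216 - 2.216) = 2.216
  grad(y) = 28.296, v = y - alpha*grad = -1.0494
  prox(v) = soft_thresh(-1.0494, 0.1431) = -0.9063
Iteration 2: beta = 0.3333, y = -0.9063 + 0.3333*(-0.9063 - 2.216) = -1.947
  grad(y) = 3.3179, v = y - alpha*grad = -2.3299
  prox(v) = soft_thresh(-2.3299, 0.1431) = -2.1868
Iteration 3: beta = 0.5, y = -2.1868 + 0.5*(-2.1868 + 0.9063) = -2.8271
  grad(y) = -1.9625, v = y - alpha*grad = -2.6006
  prox(v) = soft_thresh(-2.6006, 0.1431) = -2.4575
f(x_3) = 3*(-2.4575)^2 + 15*(-2.4575) + 1.24*|-2.4575| = -15.6973


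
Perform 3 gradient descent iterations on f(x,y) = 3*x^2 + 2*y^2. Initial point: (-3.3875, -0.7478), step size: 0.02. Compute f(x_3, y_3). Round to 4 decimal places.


Gradient descent on f(x,y) = 3*x^2 + 2*y^2.
Starting point: (-3.3875, -0.7478), alpha = 0.02
Step 1: grad_x = 2*3*-3.3875 = -20.325, grad_y = 2*2*-0.7478 = -2.9912
  x_1 = -3.3875 - 0.02*-20.325 = -2.981
  y_1 = -0.7478 - 0.02*-2.9912 = -0.688
Step 2: grad_x = 2*3*-2.981 = -17.886, grad_y = 2*2*-0.688 = -2.7519
  x_2 = -2.981 - 0.02*-17.886 = -2.6233
  y_2 = -0.688 - 0.02*-2.7519 = -0.6329
Step 3: grad_x = 2*3*-2.6233 = -15.7397, grad_y = 2*2*-0.6329 = -2.5318
  x_3 = -2.6233 - 0.02*-15.7397 = -2.3085
  y_3 = -0.6329 - 0.02*-2.5318 = -0.5823
f(-2.3085, -0.5823) = 3*(-2.3085)^2 + 2*(-0.5823)^2 = 16.6655


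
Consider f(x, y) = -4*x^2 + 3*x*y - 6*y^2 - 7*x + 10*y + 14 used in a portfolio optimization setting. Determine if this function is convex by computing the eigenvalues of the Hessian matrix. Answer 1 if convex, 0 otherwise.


The Hessian of f(x,y) = -4*x^2 + 3*x*y - 6*y^2 - 7*x + 10*y + 14 is:
H = [[-8, 3], [3, -12]]
Trace = -8 - 12 = -20
Determinant = -8*-12 - (3)^2 = 87
Discriminant = (-20)^2 - 4*87 = 52.0
Eigenvalues: lambda_1 = -13.6056, lambda_2 = -6.3944
The function is not convex.

0


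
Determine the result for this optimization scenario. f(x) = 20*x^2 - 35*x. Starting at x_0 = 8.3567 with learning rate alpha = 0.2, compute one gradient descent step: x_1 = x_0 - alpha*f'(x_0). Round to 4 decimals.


We compute the gradient at x_0 and apply the update.
f'(x) = 40*x - 35
f'(8.3567) = 40*8.3567 - 35 = 299.268
x_1 = 8.3567 - 0.2*299.268 = -51.4969


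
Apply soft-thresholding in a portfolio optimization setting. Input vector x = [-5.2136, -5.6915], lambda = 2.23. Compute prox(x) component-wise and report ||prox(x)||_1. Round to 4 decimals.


Soft-thresholding with lambda = 2.23:
prox(-5.2136) = sign(-5.2136)*max(|-5.2136| - 2.23, 0) = -2.9836
prox(-5.6915) = sign(-5.6915)*max(|-5.6915| - 2.23, 0) = -3.4615
prox(x) = [-2.9836, -3.4615]
||prox(x)||_1 = 2.9836 + 3.4615 = 6.4451


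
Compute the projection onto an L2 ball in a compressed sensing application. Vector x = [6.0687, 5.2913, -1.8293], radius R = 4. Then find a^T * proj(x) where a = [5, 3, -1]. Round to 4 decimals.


Step 1: Compute ||x|| (intermediates to 6 decimals).
||x|| = sqrt(6.0687^2 + 5.2913^2 + (-1.8293)^2) = 8.256713
Step 2: Project.
Since ||x|| > R, scale = R/||x|| = 4/8.256713 = 0.484454, proj(x) = scale * x
proj(x) = [2.940006, 2.563391, -0.886212]
Step 3: Dot product.
a^T * proj(x) = 5*2.940006 + 3*2.563391 - 1*(-0.886212) = 23.2764


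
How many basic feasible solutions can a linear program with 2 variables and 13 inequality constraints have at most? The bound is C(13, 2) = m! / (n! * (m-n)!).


Each vertex corresponds to some choice of n active constraints out of m, so the number of vertices is at most C(m, n) = m! / (n!(m-n)!).
m = 13, n = 2
Numerator: 13 * 12
Denominator: 2! = 2
C(13, 2) = 78


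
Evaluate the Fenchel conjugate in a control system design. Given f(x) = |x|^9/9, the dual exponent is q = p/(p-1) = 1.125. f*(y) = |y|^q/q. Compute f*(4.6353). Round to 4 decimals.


The conjugate exponent q satisfies 1/p + 1/q = 1.
p = 9, so q = 9/(9 - 1) = 1.125
|y|^q = 4.6353^1.125 = 5.6148
f*(4.6353) = 5.6148 / 1.125 = 4.991


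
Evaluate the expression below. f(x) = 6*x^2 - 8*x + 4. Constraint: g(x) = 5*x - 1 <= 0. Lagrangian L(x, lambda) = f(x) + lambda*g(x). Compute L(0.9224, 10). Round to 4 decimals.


Step 1: Evaluate f(x).
f(0.9224) = 6*0.9224^2 - 8*0.9224 + 4 = 1.7257
Step 2: Evaluate g(x).
g(0.9224) = 5*0.9224 - 1 = 3.612
Step 3: Compute Lagrangian.
L = 1.7257 + 10*3.612 = 37.8457


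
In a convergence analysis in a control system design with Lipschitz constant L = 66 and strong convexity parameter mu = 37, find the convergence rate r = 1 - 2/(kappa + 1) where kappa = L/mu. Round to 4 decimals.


Step 1: Compute the condition number.
kappa = L/mu = 66/37 = 1.7838
Step 2: Compute the convergence rate.
r = 1 - 2/(kappa + 1) = 1 - 2*mu/(L + mu) = (L - mu)/(L + mu) = 29/103 = 0.2816


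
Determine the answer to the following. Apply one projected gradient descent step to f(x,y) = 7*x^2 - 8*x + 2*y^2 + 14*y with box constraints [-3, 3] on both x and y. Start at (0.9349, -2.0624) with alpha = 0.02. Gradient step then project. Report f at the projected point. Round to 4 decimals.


Step 1: Compute gradient at (0.9349, -2.0624).
grad_x = 2*7*0.9349 - 8 = 5.0886
grad_y = 2*2*-2.0624 + 14 = 5.7504
Step 2: Gradient step.
x_raw = 0.9349 - 0.02*5.0886 = 0.8331
y_raw = -2.0624 - 0.02*5.7504 = -2.1774
Step 3: Project onto [-3, 3].
x_proj = clip(0.8331) = 0.8331
y_proj = clip(-2.1774) = -2.1774
Step 4: Evaluate f.
f(0.8331, -2.1774) = -22.8078


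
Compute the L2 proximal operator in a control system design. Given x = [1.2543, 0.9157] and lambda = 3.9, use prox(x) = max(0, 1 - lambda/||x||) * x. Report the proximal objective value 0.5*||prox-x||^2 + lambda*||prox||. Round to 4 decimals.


Step 1: Compute ||x||.
||x|| = 1.553
Step 2: Compute scaling factor.
scale = max(0, 1 - 3.9/1.553) = 0.0
Step 3: prox(x) = [0.0, 0.0]
||prox(x)|| = 0.0
Step 4: Proximal objective.
0.5*||prox-x||^2 = 1.2059
lambda*||prox|| = 0.0
Total = 1.2059


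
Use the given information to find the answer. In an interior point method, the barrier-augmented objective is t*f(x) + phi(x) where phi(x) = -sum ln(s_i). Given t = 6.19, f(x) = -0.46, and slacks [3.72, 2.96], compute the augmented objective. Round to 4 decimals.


Step 1: Compute log-barrier.
ln values: [1.3137, 1.0852]
phi = -(1.3137 + 1.0852) = -2.3989
Step 2: Compute augmented objective.
t*f(x) = 6.19*-0.46 = -2.8474
Total = -2.8474 - 2.3989 = -5.2463


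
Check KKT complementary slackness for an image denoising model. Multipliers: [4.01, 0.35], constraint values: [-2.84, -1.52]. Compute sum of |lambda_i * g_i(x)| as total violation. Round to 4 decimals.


KKT complementary slackness check:
lambda_1 * g_1 = 4.01 * -2.84 = -11.3884
lambda_2 * g_2 = 0.35 * -1.52 = -0.532
Total violation = 11.3884 + 0.532 = 11.9204


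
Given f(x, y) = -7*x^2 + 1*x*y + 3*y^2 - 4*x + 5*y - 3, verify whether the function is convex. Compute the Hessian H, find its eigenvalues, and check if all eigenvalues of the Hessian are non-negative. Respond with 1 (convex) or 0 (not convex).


The Hessian of f(x,y) = -7*x^2 + 1*x*y + 3*y^2 - 4*x + 5*y - 3 is:
H = [[-14, 1], [1, 6]]
Trace = -14 + 6 = -8
Determinant = -14*6 - (1)^2 = -85
Discriminant = (-8)^2 - 4*-85 = 404.0
Eigenvalues: lambda_1 = -14.0499, lambda_2 = 6.0499
The function is not convex.

0


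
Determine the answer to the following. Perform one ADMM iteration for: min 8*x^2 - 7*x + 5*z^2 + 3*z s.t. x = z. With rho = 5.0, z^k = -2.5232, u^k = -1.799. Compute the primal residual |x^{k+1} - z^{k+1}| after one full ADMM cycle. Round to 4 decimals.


ADMM iteration with rho = 5.0, z^k = -2.5232, u^k = -1.799
Step 1: x-update.
Minimize 8*x^2 - 7*x + (5.0/2)*(x + 2.5232 - 1.799)^2
FOC: (2*8 + 5.0)*x = 7 + 5.0*(-2.5232 + 1.799)
x^{k+1} = 0.1609
Step 2: z-update.
Minimize 5*z^2 + 3*z + (5.0/2)*(0.1609 - z - 1.799)^2
FOC: (2*5 + 5.0)*z = -3 + 5.0*(0.1609 - 1.799)
z^{k+1} = -0.746
Step 3: u-update.
u^{k+1} = -1.799 + 0.1609 + 0.746 = -0.8921
Step 4: Primal residual = |0.1609 + 0.746| = 0.9069


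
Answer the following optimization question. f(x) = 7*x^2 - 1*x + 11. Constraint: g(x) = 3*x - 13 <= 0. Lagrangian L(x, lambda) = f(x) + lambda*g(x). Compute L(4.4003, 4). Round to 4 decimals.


Step 1: Evaluate f(x).
f(4.4003) = 7*4.4003^2 - 1*4.4003 + 11 = 142.1382
Step 2: Evaluate g(x).
g(4.4003) = 3*4.4003 - 13 = 0.2009
Step 3: Compute Lagrangian.
L = 142.1382 + 4*0.2009 = 142.9418


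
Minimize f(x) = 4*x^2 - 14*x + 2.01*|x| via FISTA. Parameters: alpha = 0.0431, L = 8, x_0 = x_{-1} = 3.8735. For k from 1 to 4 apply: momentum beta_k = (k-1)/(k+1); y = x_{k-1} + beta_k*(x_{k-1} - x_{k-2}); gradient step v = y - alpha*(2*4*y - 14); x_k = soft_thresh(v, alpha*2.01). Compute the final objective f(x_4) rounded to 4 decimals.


FISTA on f(x) = 4*x^2 - 14*x + 2.01*|x|
L = 8, alpha = 0.0431
Iteration 1: beta = 0.0, y = 3.8735 + 0.0*(3.8735 - 3.8735) = 3.8735
  grad(y) = 16.988, v = y - alpha*grad = 3.1413
  prox(v) = soft_thresh(3.1413, 0.0866) = 3.0547
Iteration 2: beta = 0.3333, y = 3.0547 + 0.3333*(3.0547 - 3.8735) = 2.7817
  grad(y) = 8.254, v = y - alpha*grad = 2.426
  prox(v) = soft_thresh(2.426, 0.0866) = 2.3394
Iteration 3: beta = 0.5, y = 2.3394 + 0.5*(2.3394 - 3.0547) = 1.9817
  grad(y) = 1.8537, v = y - alpha*grad = 1.9018
  prox(v) = soft_thresh(1.9018, 0.0866) = 1.8152
Iteration 4: beta = 0.6, y = 1.8152 + 0.6*(1.8152 - 2.3394) = 1.5007
  grad(y) = -1.9946, v = y - alpha*grad = 1.5866
  prox(v) = soft_thresh(1.5866, 0.0866) = 1.5
f(x_4) = 4*1.5^2 - 14*1.5 + 2.01*|1.5| = -8.985


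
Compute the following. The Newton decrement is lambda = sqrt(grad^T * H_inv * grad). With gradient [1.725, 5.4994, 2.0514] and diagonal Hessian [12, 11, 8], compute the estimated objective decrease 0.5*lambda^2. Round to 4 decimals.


Step 1: H is diagonal, so H^(-1) * g = [0.1438, 0.4999, 0.2564].
Step 2: g^T H^(-1) g = sum_i g_i^2 / H_ii
  = (1.725)^2/12 + (5.4994)^2/11 + (2.0514)^2/8
  = 0.248 + 2.7494 + 0.526 = 3.5234
Step 3: Objective decrease = 0.5 * g^T H^(-1) g = 1.7617


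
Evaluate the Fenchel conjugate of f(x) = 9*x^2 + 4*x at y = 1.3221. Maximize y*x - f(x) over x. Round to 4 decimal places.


f*(y) = sup_x {y*x - a*x^2 - b*x} = sup_x {(y-b)*x - a*x^2}
FOC: (y - b) - 2a*x = 0 => x* = (y - b)/(2a)
x* = (1.3221 - 4)/(2*9) = -0.1488
f*(1.3221) = (y-b)^2/(4a) = (1.3221 - 4)^2/(4*9)
= 7.1711/36 = 0.1992


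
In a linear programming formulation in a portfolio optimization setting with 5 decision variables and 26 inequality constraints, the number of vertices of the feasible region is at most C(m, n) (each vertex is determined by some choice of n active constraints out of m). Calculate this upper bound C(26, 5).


Each vertex corresponds to some choice of n active constraints out of m, so the number of vertices is at most C(m, n) = m! / (n!(m-n)!).
m = 26, n = 5
Numerator: 26 * 25 * 24 * 23 * 22
Denominator: 5! = 120
C(26, 5) = 65780


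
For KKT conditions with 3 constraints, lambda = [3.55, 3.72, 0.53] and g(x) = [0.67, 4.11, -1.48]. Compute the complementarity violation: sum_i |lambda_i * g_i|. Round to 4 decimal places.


KKT complementary slackness check:
lambda_1 * g_1 = 3.55 * 0.67 = 2.3785
lambda_2 * g_2 = 3.72 * 4.11 = 15.2892
lambda_3 * g_3 = 0.53 * -1.48 = -0.7844
Total violation = 2.3785 + 15.2892 + 0.7844 = 18.4521


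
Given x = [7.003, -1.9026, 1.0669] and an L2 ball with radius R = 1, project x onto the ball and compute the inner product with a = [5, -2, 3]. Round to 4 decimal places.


Step 1: Compute ||x|| (intermediates to 6 decimals).
||x|| = sqrt(7.003^2 + (-1.9026)^2 + 1.0669^2) = 7.33486
Step 2: Project.
Since ||x|| > R, scale = R/||x|| = 1/7.33486 = 0.136335, proj(x) = scale * x
proj(x) = [0.954754, -0.259391, 0.145456]
Step 3: Dot product.
a^T * proj(x) = 5*0.954754 - 2*(-0.259391) + 3*0.145456 = 5.7289


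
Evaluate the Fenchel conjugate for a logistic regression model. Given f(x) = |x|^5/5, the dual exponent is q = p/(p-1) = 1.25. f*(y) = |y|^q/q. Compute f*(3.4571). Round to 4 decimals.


The conjugate exponent q satisfies 1/p + 1/q = 1.
p = 5, so q = 5/(5 - 1) = 1.25
|y|^q = 3.4571^1.25 = 4.714
f*(3.4571) = 4.714 / 1.25 = 3.7712


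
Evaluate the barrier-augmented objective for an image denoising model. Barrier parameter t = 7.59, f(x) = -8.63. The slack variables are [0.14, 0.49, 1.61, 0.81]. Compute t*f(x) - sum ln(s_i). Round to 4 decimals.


Step 1: Compute log-barrier.
ln values: [-1.9661, -0.7133, 0.4762, -0.2107]
phi = -(-1.9661 - 0.7133 + 0.4762 - 0.2107) = 2.4139
Step 2: Compute augmented objective.
t*f(x) = 7.59*-8.63 = -65.5017
Total = -65.5017 + 2.4139 = -63.0878


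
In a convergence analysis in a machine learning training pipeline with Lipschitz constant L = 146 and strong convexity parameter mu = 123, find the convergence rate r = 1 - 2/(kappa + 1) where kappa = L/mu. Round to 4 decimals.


Step 1: Compute the condition number.
kappa = L/mu = 146/123 = 1.187
Step 2: Compute the convergence rate.
r = 1 - 2/(kappa + 1) = 1 - 2*mu/(L + mu) = (L - mu)/(L + mu) = 23/269 = 0.0855


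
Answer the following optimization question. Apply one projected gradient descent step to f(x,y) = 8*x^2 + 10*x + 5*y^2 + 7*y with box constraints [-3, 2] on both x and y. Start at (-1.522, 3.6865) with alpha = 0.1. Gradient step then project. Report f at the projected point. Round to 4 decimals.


Step 1: Compute gradient at (-1.522, 3.6865).
grad_x = 2*8*-1.522 + 10 = -14.352
grad_y = 2*5*3.6865 + 7 = 43.865
Step 2: Gradient step.
x_raw = -1.522 - 0.1*-14.352 = -0.0868
y_raw = 3.6865 - 0.1*43.865 = -0.7
Step 3: Project onto [-3, 2].
x_proj = clip(-0.0868) = -0.0868
y_proj = clip(-0.7) = -0.7
Step 4: Evaluate f.
f(-0.0868, -0.7) = -3.2577


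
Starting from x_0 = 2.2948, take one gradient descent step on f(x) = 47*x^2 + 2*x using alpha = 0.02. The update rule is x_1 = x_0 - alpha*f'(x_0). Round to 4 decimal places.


We compute the gradient at x_0 and apply the update.
f'(x) = 94*x + 2
f'(2.2948) = 94*2.2948 + 2 = 217.7112
x_1 = 2.2948 - 0.02*217.7112 = -2.0594


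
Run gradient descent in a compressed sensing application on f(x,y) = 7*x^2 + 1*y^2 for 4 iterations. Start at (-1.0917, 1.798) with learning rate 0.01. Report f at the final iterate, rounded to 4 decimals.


Gradient descent on f(x,y) = 7*x^2 + 1*y^2.
Starting point: (-1.0917, 1.798), alpha = 0.01
Step 1: grad_x = 2*7*-1.0917 = -15.2838, grad_y = 2*1*1.798 = 3.596
  x_1 = -1.0917 - 0.01*-15.2838 = -0.9389
  y_1 = 1.798 - 0.01*3.596 = 1.762
Step 2: grad_x = 2*7*-0.9389 = -13.1441, grad_y = 2*1*1.762 = 3.5241
  x_2 = -0.9389 - 0.01*-13.1441 = -0.8074
  y_2 = 1.762 - 0.01*3.5241 = 1.7268
Step 3: grad_x = 2*7*-0.8074 = -11.3039, grad_y = 2*1*1.7268 = 3.4536
  x_3 = -0.8074 - 0.01*-11.3039 = -0.6944
  y_3 = 1.7268 - 0.01*3.4536 = 1.6923
Step 4: grad_x = 2*7*-0.6944 = -9.7214, grad_y = 2*1*1.6923 = 3.3845
  x_4 = -0.6944 - 0.01*-9.7214 = -0.5972
  y_4 = 1.6923 - 0.01*3.3845 = 1.6584
f(-0.5972, 1.6584) = 7*(-0.5972)^2 + 1*1.6584^2 = 5.2466


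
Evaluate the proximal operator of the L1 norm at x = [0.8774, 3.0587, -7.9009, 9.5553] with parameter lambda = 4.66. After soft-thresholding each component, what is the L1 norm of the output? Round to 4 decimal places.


Soft-thresholding with lambda = 4.66:
prox(0.8774) = sign(0.8774)*max(|0.8774| - 4.66, 0) = 0.0
prox(3.0587) = sign(3.0587)*max(|3.0587| - 4.66, 0) = 0.0
prox(-7.9009) = sign(-7.9009)*max(|-7.9009| - 4.66, 0) = -3.2409
prox(9.5553) = sign(9.5553)*max(|9.5553| - 4.66, 0) = 4.8953
prox(x) = [0.0, 0.0, -3.2409, 4.8953]
||prox(x)||_1 = 0.0 + 0.0 + 3.2409 + 4.8953 = 8.1362


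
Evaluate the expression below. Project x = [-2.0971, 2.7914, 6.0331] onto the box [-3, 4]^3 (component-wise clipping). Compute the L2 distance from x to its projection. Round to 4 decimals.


Project each component onto [-3, 4].
clip(-2.0971) = -2.0971, clip(2.7914) = 2.7914, clip(6.0331) = 4.0
Projection = [-2.0971, 2.7914, 4.0]
Squared diffs: [0.0, 0.0, 4.1335]
Distance = sqrt(4.1335) = 2.0331


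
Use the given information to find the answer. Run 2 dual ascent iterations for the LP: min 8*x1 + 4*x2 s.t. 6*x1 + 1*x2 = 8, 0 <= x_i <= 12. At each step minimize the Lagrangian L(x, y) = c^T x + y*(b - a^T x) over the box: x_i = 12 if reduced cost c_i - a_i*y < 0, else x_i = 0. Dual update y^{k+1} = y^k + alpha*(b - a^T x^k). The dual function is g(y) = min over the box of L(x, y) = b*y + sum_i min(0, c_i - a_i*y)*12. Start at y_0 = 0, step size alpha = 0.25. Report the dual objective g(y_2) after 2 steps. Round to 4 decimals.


Dual ascent for LP: min 8*x1 + 4*x2, 6*x1 + 1*x2 = 8, 0 <= x_i <= 12
Step 1: y^k = 0.0, reduced costs: (8.0, 4.0)
  x^k = (0.0, 0.0), subgradient = b - a^T x = 8.0
  y^{k+1} = 0.0 + 0.25*8.0 = 2.0
Step 2: y^k = 2.0, reduced costs: (-4.0, 2.0)
  x^k = (12.0, 0.0), subgradient = b - a^T x = -64.0
  y^{k+1} = 2.0 + 0.25*-64.0 = -14.0
Dual objective at y_2 = -14.0: reduced costs (92.0, 18.0), box minimizer x = (0.0, 0.0)
g(y_2) = b*y + (c1 - a1*y)*x1 + (c2 - a2*y)*x2 = 8*(-14.0) + 92.0*0.0 + 18.0*0.0 = -112.0 + 0.0 + 0.0 = -112.0


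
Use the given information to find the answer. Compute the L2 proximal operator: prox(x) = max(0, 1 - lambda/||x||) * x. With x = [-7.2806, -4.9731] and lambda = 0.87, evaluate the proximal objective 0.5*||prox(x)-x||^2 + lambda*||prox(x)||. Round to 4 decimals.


Step 1: Compute ||x||.
||x|| = 8.817
Step 2: Compute scaling factor.
scale = max(0, 1 - 0.87/8.817) = 0.9013
Step 3: prox(x) = [-6.5622, -4.4824]
||prox(x)|| = 7.947
Step 4: Proximal objective.
0.5*||prox-x||^2 = 0.3785
lambda*||prox|| = 6.9139
Total = 7.2923


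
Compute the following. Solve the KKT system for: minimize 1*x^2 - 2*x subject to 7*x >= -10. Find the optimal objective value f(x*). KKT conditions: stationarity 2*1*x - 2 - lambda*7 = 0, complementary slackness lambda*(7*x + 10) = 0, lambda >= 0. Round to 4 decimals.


Step 1: Try lambda = 0 (constraint inactive).
Stationarity: 2*1*x - 2 = 0
x* = 2/(2*1) = 1.0
Check constraint: 7*1.0 = 7.0 >= -10 -- satisfied.
Step 2: Compute optimal value.
f(x*) = 1*1.0^2 - 2*1.0 = -1.0


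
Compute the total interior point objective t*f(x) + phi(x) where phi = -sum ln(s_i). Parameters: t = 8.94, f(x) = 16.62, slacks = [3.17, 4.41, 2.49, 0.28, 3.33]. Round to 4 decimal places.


Step 1: Compute log-barrier.
ln values: [1.1537, 1.4839, 0.9123, -1.273, 1.203]
phi = -(1.1537 + 1.4839 + 0.9123 - 1.273 + 1.203) = -3.4799
Step 2: Compute augmented objective.
t*f(x) = 8.94*16.62 = 148.5828
Total = 148.5828 - 3.4799 = 145.1029


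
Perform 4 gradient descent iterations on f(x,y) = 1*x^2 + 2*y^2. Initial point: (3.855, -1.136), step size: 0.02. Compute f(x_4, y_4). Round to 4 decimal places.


Gradient descent on f(x,y) = 1*x^2 + 2*y^2.
Starting point: (3.855, -1.136), alpha = 0.02
Step 1: grad_x = 2*1*3.855 = 7.71, grad_y = 2*2*-1.136 = -4.544
  x_1 = 3.855 - 0.02*7.71 = 3.7008
  y_1 = -1.136 - 0.02*-4.544 = -1.0451
Step 2: grad_x = 2*1*3.7008 = 7.4016, grad_y = 2*2*-1.0451 = -4.1805
  x_2 = 3.7008 - 0.02*7.4016 = 3.5528
  y_2 = -1.0451 - 0.02*-4.1805 = -0.9615
Step 3: grad_x = 2*1*3.5528 = 7.1055, grad_y = 2*2*-0.9615 = -3.846
  x_3 = 3.5528 - 0.02*7.1055 = 3.4107
  y_3 = -0.9615 - 0.02*-3.846 = -0.8846
Step 4: grad_x = 2*1*3.4107 = 6.8213, grad_y = 2*2*-0.8846 = -3.5384
  x_4 = 3.4107 - 0.02*6.8213 = 3.2742
  y_4 = -0.8846 - 0.02*-3.5384 = -0.8138
f(3.2742, -0.8138) = 1*3.2742^2 + 2*(-0.8138)^2 = 12.0452


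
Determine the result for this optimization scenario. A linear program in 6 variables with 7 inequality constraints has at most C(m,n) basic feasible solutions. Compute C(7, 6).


Each vertex corresponds to some choice of n active constraints out of m, so the number of vertices is at most C(m, n) = m! / (n!(m-n)!).
m = 7, n = 6
Numerator: 7 * 6 * 5 * 4 * 3 * 2
Denominator: 6! = 720
C(7, 6) = 7


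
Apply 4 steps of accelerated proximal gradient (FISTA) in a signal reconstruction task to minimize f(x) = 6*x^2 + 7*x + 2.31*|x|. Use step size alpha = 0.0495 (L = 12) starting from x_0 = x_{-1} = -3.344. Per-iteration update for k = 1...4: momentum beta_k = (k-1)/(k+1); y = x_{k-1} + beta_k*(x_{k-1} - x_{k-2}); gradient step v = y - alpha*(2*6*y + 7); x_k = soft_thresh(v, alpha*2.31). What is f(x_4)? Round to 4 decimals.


FISTA on f(x) = 6*x^2 + 7*x + 2.31*|x|
L = 12, alpha = 0.0495
Iteration 1: beta = 0.0, y = -3.344 + 0.0*(-3.344 + 3.344) = -3.344
  grad(y) = -33.128, v = y - alpha*grad = -1.7042
  prox(v) = soft_thresh(-1.7042, 0.1143) = -1.5898
Iteration 2: beta = 0.3333, y = -1.5898 + 0.3333*(-1.5898 + 3.344) = -1.0051
  grad(y) = -5.0611, v = y - alpha*grad = -0.7546
  prox(v) = soft_thresh(-0.7546, 0.1143) = -0.6402
Iteration 3: beta = 0.5, y = -0.6402 + 0.5*(-0.6402 + 1.5898) = -0.1654
  grad(y) = 5.0149, v = y - alpha*grad = -0.4137
  prox(v) = soft_thresh(-0.4137, 0.1143) = -0.2993
Iteration 4: beta = 0.6, y = -0.2993 + 0.6*(-0.2993 + 0.6402) = -0.0948
  grad(y) = 5.8627, v = y - alpha*grad = -0.385
  prox(v) = soft_thresh(-0.385, 0.1143) = -0.2706
f(x_4) = 6*(-0.2706)^2 + 7*(-0.2706) + 2.31*|-0.2706| = -0.8298


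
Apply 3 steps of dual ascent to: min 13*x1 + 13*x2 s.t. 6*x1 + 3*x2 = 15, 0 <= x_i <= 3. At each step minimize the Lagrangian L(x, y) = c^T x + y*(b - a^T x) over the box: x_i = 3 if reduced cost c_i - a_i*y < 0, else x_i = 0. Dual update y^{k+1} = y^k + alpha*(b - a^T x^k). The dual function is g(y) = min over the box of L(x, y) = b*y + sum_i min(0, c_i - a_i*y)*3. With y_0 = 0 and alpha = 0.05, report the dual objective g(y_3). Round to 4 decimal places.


Dual ascent for LP: min 13*x1 + 13*x2, 6*x1 + 3*x2 = 15, 0 <= x_i <= 3
Step 1: y^k = 0.0, reduced costs: (13.0, 13.0)
  x^k = (0.0, 0.0), subgradient = b - a^T x = 15.0
  y^{k+1} = 0.0 + 0.05*15.0 = 0.75
Step 2: y^k = 0.75, reduced costs: (8.5, 10.75)
  x^k = (0.0, 0.0), subgradient = b - a^T x = 15.0
  y^{k+1} = 0.75 + 0.05*15.0 = 1.5
Step 3: y^k = 1.5, reduced costs: (4.0, 8.5)
  x^k = (0.0, 0.0), subgradient = b - a^T x = 15.0
  y^{k+1} = 1.5 + 0.05*15.0 = 2.25
Dual objective at y_3 = 2.25: reduced costs (-0.5, 6.25), box minimizer x = (3.0, 0.0)
g(y_3) = b*y + (c1 - a1*y)*x1 + (c2 - a2*y)*x2 = 15*2.25 + (-0.5)*3.0 + 6.25*0.0 = 33.75 - 1.5 + 0.0 = 32.25


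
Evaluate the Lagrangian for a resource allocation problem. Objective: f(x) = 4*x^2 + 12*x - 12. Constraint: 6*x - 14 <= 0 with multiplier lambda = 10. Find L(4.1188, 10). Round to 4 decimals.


Step 1: Evaluate f(x).
f(4.1188) = 4*4.1188^2 + 12*4.1188 - 12 = 105.2837
Step 2: Evaluate g(x).
g(4.1188) = 6*4.1188 - 14 = 10.7128
Step 3: Compute Lagrangian.
L = 105.2837 + 10*10.7128 = 212.4117


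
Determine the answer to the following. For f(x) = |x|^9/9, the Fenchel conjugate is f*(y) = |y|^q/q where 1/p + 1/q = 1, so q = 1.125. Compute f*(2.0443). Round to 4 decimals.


The conjugate exponent q satisfies 1/p + 1/q = 1.
p = 9, so q = 9/(9 - 1) = 1.125
|y|^q = 2.0443^1.125 = 2.2354
f*(2.0443) = 2.2354 / 1.125 = 1.9871


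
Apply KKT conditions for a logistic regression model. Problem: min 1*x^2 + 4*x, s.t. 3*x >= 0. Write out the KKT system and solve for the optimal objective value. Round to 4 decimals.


Step 1: Try lambda = 0 (constraint inactive).
x_unc = -4/(2*1) = -2.0
Check: 3*-2.0 = -6.0 < 0 -- violated!
Step 2: Constraint must be active: 3*x = 0
x* = 0/3 = 0.0
lambda = (2*1*0.0 + 4)/3 = 1.3333
Step 3: Compute optimal value.
f(x*) = 1*0.0^2 + 4*0.0 = 0.0


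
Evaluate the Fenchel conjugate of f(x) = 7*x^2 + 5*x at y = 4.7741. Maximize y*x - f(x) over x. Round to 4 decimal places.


f*(y) = sup_x {y*x - a*x^2 - b*x} = sup_x {(y-b)*x - a*x^2}
FOC: (y - b) - 2a*x = 0 => x* = (y - b)/(2a)
x* = (4.7741 - 5)/(2*7) = -0.0161
f*(4.7741) = (y-b)^2/(4a) = (4.7741 - 5)^2/(4*7)
= 0.051/28 = 0.0018


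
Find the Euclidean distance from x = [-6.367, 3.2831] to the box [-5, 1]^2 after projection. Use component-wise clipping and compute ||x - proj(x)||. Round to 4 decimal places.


Project each component onto [-5, 1].
clip(-6.367) = -5.0, clip(3.2831) = 1.0
Projection = [-5.0, 1.0]
Squared diffs: [1.8687, 5.2125]
Distance = sqrt(7.0812) = 2.6611


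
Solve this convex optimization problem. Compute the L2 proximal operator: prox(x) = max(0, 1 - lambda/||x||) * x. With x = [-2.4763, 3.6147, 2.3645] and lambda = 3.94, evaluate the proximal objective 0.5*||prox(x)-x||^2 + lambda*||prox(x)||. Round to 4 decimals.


Step 1: Compute ||x||.
||x|| = 4.9789
Step 2: Compute scaling factor.
scale = max(0, 1 - 3.94/4.9789) = 0.2087
Step 3: prox(x) = [-0.5167, 0.7542, 0.4934]
||prox(x)|| = 1.0389
Step 4: Proximal objective.
0.5*||prox-x||^2 = 7.7618
lambda*||prox|| = 4.0933
Total = 11.8549


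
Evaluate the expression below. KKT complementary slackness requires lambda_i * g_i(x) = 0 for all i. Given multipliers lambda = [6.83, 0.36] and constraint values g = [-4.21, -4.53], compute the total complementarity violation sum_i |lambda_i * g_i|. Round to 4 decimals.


KKT complementary slackness check:
lambda_1 * g_1 = 6.83 * -4.21 = -28.7543
lambda_2 * g_2 = 0.36 * -4.53 = -1.6308
Total violation = 28.7543 + 1.6308 = 30.3851


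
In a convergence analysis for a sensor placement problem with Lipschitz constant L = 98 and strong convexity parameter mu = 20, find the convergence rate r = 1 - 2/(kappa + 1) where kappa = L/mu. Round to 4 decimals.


Step 1: Compute the condition number.
kappa = L/mu = 98/20 = 4.9
Step 2: Compute the convergence rate.
r = 1 - 2/(kappa + 1) = 1 - 2*mu/(L + mu) = (L - mu)/(L + mu) = 78/118 = 0.661


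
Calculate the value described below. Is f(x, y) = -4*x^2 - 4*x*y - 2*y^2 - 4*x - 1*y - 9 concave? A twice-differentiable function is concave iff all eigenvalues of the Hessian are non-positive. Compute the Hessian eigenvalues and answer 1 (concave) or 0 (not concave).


The Hessian of f(x,y) = -4*x^2 - 4*x*y - 2*y^2 - 4*x - 1*y - 9 is:
H = [[-8, -4], [-4, -4]]
Trace = -8 - 4 = -12
Determinant = -8*-4 - (-4)^2 = 16
Discriminant = (-12)^2 - 4*16 = 80.0
Eigenvalues: lambda_1 = -10.4721, lambda_2 = -1.5279
The function is concave.

1


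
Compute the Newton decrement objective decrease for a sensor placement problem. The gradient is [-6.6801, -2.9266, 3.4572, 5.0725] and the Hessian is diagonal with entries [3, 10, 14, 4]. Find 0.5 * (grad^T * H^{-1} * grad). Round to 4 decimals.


Step 1: H is diagonal, so H^(-1) * g = [-2.2267, -0.2927, 0.2469, 1.2681].
Step 2: g^T H^(-1) g = sum_i g_i^2 / H_ii
  = (-6.6801)^2/3 + (-2.9266)^2/10 + (3.4572)^2/14 + (5.0725)^2/4
  = 14.8746 + 0.8565 + 0.8537 + 6.4326 = 23.0174
Step 3: Objective decrease = 0.5 * g^T H^(-1) g = 11.5087


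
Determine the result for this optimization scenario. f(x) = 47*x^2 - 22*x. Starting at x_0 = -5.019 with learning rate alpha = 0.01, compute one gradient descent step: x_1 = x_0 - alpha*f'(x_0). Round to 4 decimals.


We compute the gradient at x_0 and apply the update.
f'(x) = 94*x - 22
f'(-5.019) = 94*-5.019 - 22 = -493.786
x_1 = -5.019 - 0.01*-493.786 = -0.0811


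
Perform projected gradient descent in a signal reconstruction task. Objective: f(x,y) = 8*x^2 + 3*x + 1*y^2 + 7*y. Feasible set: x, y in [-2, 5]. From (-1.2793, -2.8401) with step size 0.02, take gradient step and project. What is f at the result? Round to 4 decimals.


Step 1: Compute gradient at (-1.2793, -2.8401).
grad_x = 2*8*-1.2793 + 3 = -17.4688
grad_y = 2*1*-2.8401 + 7 = 1.3198
Step 2: Gradient step.
x_raw = -1.2793 - 0.02*-17.4688 = -0.9299
y_raw = -2.8401 - 0.02*1.3198 = -2.8665
Step 3: Project onto [-2, 5].
x_proj = clip(-0.9299) = -0.9299
y_proj = clip(-2.8665) = -2.0
Step 4: Evaluate f.
f(-0.9299, -2.0) = -5.8717


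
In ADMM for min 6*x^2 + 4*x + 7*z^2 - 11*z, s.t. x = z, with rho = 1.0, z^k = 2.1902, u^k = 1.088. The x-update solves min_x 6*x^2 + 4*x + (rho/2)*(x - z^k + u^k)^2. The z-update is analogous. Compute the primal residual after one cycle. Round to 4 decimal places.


ADMM iteration with rho = 1.0, z^k = 2.1902, u^k = 1.088
Step 1: x-update.
Minimize 6*x^2 + 4*x + (1.0/2)*(x - 2.1902 + 1.088)^2
FOC: (2*6 + 1.0)*x = -4 + 1.0*(2.1902 - 1.088)
x^{k+1} = -0.2229
Step 2: z-update.
Minimize 7*z^2 - 11*z + (1.0/2)*(-0.2229 - z + 1.088)^2
FOC: (2*7 + 1.0)*z = 11 + 1.0*(-0.2229 + 1.088)
z^{k+1} = 0.791
Step 3: u-update.
u^{k+1} = 1.088 - 0.2229 - 0.791 = 0.0741
Step 4: Primal residual = |-0.2229 - 0.791| = 1.0139


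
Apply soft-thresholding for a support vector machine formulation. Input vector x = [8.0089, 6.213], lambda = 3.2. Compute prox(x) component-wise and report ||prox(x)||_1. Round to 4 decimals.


Soft-thresholding with lambda = 3.2:
prox(8.0089) = sign(8.0089)*max(|8.0089| - 3.2, 0) = 4.8089
prox(6.213) = sign(6.213)*max(|6.213| - 3.2, 0) = 3.013
prox(x) = [4.8089, 3.013]
||prox(x)||_1 = 4.8089 + 3.013 = 7.8219
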